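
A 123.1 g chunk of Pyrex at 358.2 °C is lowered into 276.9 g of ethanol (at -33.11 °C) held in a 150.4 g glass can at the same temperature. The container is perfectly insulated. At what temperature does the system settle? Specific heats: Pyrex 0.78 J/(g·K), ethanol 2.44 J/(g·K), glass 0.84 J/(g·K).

T_f is the heat-capacity-weighted average of the initial temperatures:
T_f = (96.02*358.2 + 675.64*(-33.11) + 126.34*(-33.11)) / (96.02 + 675.64 + 126.34)
    = 7840.4 / 897.99 ≈ 8.73 °C

T_f ≈ 8.7 °C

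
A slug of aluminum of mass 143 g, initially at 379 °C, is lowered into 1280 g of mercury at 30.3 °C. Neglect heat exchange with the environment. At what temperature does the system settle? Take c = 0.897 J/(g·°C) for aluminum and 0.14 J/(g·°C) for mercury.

T_f ≈ 175.8 °C

Setting the total heat transfer to zero:
143×0.897×(T − 379) + 1280×0.14×(T − 30.3) = 0
(128.27 + 179.2) T = 128.27×379 + 179.2×30.3
T ≈ 175.77 °C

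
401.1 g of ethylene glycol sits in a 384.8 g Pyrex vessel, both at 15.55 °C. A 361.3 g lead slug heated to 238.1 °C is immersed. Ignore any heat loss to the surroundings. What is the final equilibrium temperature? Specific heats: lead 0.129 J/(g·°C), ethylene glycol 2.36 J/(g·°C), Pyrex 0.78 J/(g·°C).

T_f ≈ 23.6 °C

T_f is the heat-capacity-weighted average of the initial temperatures:
T_f = (46.61*238.1 + 946.6*15.55 + 300.14*15.55) / (46.61 + 946.6 + 300.14)
    = 30484 / 1293.3 ≈ 23.57 °C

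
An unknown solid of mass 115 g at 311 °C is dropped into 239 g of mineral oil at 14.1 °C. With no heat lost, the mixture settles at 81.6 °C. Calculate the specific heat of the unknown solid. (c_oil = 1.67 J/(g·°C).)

c ≈ 1.02 J/(g·°C)

Setting the total heat transfer to zero:
115×c×(81.6 − 311) + 239×1.67×(81.6 − 14.1) = 0
-26381 c = -26941
c = -26941/-26381 ≈ 1.021 J/(g·°C)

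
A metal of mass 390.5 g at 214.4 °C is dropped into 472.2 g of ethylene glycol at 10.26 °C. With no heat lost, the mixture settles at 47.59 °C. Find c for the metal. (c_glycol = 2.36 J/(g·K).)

c ≈ 0.639 J/(g·K)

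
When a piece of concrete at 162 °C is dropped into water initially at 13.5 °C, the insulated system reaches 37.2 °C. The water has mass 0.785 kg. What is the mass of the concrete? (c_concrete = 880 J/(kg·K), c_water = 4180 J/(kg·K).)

|Q_concrete| = |Q_water|:
m×880×(162 − 37.2) = 0.785×4180×(37.2 − 13.5)
109824 m = 77767  ⇒  m ≈ 0.7081 kg

m ≈ 0.708 kg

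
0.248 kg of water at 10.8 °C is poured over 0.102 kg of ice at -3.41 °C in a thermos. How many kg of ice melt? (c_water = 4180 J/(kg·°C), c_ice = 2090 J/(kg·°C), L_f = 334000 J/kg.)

Cooling the water to 0 °C releases 0.248×4180×10.8 = 11196 J.
Of that, 0.102×2090×3.41 = 726.94 J goes to bring the ice to 0 °C, leaving 10469 J.
Fully melting the ice requires m_ice L_f = 0.102×334000 = 34068 J.
That's not enough to melt it all — equilibrium is at 0 °C with ice remaining.
Mass melted = 10469/334000 ≈ 0.03134 kg.

m_melted ≈ 0.0313 kg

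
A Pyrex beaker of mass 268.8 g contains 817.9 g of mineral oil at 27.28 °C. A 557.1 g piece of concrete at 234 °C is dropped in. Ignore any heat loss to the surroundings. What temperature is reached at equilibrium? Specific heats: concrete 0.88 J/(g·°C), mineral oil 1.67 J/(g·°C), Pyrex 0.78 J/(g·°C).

T_f = Σ m_i c_i T_i / Σ m_i c_i:
T_f = (490.25×234 + 1365.9×27.28 + 209.66×27.28) / (490.25 + 1365.9 + 209.66)
    = 157699 / 2065.8 ≈ 76.34 °C

T_f ≈ 76.3 °C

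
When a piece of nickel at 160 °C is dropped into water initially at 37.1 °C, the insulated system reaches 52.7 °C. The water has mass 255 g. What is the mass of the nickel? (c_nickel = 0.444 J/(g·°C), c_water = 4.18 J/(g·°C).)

m ≈ 349 g

|Q_nickel| = |Q_water|:
m·0.444·(160 − 52.7) = 255·4.18·(52.7 − 37.1)
47.64 m = 16628  ⇒  m ≈ 349 g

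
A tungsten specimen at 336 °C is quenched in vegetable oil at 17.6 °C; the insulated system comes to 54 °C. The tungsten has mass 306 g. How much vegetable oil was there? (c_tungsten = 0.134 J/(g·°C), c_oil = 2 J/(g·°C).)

m ≈ 159 g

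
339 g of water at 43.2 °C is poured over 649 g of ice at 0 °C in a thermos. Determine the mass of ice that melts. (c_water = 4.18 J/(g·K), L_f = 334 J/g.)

m_melted ≈ 183 g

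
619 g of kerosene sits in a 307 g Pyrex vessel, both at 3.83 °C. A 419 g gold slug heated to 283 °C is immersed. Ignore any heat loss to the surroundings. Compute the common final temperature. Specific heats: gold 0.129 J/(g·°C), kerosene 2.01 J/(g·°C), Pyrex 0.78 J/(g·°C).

T_f = Σ m_i c_i T_i / Σ m_i c_i:
T_f = (54.05·283 + 1244.2·3.83 + 239.46·3.83) / (54.05 + 1244.2 + 239.46)
    = 20979 / 1537.7 ≈ 13.64 °C

T_f ≈ 13.6 °C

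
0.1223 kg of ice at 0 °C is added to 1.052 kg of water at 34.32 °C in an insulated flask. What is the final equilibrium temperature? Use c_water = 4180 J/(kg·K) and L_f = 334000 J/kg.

T_f ≈ 22.4 °C

Energy conservation, ΣQ = 0:
latent heat to melt: 0.1223·334000 = 40848; meltwater 0→T: 0.1223·4180·T = 511.21 T; water cools: 1.052·4180·(T − 34.32) = 4397.4(T − 34.32)
4908.6 T = 150917 − 40848 = 110069
T ≈ 22.42 °C (positive, so assuming full melt was valid).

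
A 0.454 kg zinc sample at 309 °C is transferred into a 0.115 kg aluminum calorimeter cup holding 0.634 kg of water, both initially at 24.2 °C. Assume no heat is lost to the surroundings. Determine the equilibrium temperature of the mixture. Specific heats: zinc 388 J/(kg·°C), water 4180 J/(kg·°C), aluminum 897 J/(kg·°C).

T_f ≈ 41.3 °C

Heat gained plus heat lost sum to zero:
0.454×388×(T − 309) + 0.634×4180×(T − 24.2) + 0.115×897×(T − 24.2) = 0
176.15(T − 309) + 2650.1(T − 24.2) + 103.16(T − 24.2) = 0
2929.4 T = 121060
T = 121060/2929.4 ≈ 41.33 °C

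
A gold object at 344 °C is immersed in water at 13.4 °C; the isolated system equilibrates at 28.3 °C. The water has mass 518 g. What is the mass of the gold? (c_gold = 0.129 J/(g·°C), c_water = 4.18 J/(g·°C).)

m ≈ 792 g

Setting the total heat transfer to zero:
m·0.129·(28.3 − 344) + 518·4.18·(28.3 − 13.4) = 0
-40.73 m = -32262
m = -32262/-40.73 ≈ 792.2 g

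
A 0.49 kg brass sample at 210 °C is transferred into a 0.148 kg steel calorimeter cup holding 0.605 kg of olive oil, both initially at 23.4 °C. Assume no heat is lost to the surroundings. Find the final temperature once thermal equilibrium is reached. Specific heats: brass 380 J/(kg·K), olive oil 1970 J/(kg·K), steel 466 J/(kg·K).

T_f = Σ m_i c_i T_i / Σ m_i c_i:
T_f = (186.2×210 + 1191.8×23.4 + 68.97×23.4) / (186.2 + 1191.8 + 68.97)
    = 68605 / 1447 ≈ 47.41 °C

T_f ≈ 47.4 °C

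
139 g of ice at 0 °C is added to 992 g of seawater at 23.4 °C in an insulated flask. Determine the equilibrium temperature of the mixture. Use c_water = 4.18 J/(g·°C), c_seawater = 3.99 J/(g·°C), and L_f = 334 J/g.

T_f ≈ 10.2 °C

Taking heat into each body as positive, Σ m c ΔT = 0:
latent heat to melt: 139·334 = 46426
  warm the meltwater: 581.02 T
  seawater: 3958.1(T − 23.4)
4539.1 T = 92619 − 46426 = 46193
T ≈ 10.18 °C (positive, so assuming full melt was valid).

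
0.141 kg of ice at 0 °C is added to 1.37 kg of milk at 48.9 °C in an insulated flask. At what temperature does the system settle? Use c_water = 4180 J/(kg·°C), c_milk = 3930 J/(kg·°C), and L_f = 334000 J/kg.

T_f ≈ 36.2 °C

Energy balance with sensible and latent terms:
melt ice: 0.141×334000 = 47094; meltwater 0→T: 0.141×4180×T = 589.38 T; milk cools: 1.37×3930×(T − 48.9) = 5384.1(T − 48.9)
5973.5 T = 263282 − 47094 = 216188
T ≈ 36.19 °C (positive, so assuming full melt was valid).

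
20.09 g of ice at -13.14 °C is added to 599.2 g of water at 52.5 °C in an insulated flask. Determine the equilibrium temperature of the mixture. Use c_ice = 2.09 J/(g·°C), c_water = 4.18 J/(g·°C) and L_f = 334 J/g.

T_f ≈ 48.0 °C

Energy balance with sensible and latent terms:
ice -13.14→0 °C: 20.09·2.09·13.14 = 551.72
  melt ice: 20.09·334 = 6710.1
  meltwater 0→T: 20.09·4.18·T = 83.98 T
  water: 2504.7(T − 52.5)
2588.6 T = 131494 − 7261.8 = 124233
T ≈ 47.99 °C (positive, so assuming full melt was valid).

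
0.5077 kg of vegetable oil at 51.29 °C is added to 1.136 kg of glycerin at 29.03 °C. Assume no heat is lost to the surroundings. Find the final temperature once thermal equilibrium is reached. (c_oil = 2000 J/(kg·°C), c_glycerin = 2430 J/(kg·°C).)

T_f ≈ 35.0 °C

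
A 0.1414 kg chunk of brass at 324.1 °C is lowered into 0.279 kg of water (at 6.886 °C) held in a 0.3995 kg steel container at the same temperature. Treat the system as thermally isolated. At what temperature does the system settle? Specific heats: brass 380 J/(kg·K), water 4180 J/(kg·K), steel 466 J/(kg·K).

T_f ≈ 19.0 °C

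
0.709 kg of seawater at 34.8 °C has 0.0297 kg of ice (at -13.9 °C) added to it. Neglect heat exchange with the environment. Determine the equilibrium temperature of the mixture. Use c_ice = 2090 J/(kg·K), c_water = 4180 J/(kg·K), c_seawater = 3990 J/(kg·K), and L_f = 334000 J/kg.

T_f ≈ 29.7 °C

Let T be the final temperature. ΣQ_i = 0:
warm ice to 0 °C: 0.0297×2090×(0 − (-13.9)) = 862.81; latent heat to melt: 0.0297×334000 = 9919.8; warm the meltwater: 124.15 T; seawater: 2828.9(T − 34.8)
2953.1 T = 98446 − 10783 = 87663
T ≈ 29.69 °C (positive, so assuming full melt was valid).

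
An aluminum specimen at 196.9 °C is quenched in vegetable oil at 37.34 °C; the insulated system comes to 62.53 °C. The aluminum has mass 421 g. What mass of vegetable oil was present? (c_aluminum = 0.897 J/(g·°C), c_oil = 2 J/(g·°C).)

m ≈ 1010 g

Net heat exchanged in the isolated system is zero:
421×0.897×(62.53 − 196.9) + m×2×(62.53 − 37.34) = 0
50.38 m = 50743
m = 50743/50.38 ≈ 1007 g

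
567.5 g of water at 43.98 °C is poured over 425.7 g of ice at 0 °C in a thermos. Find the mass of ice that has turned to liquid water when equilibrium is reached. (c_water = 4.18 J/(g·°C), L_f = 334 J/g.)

m_melted ≈ 312 g

Water can give up m c ΔT = 567.5×4.18×43.98 = 104327 J before reaching 0 °C.
Fully melting the ice requires m_ice L_f = 425.7×334 = 142184 J.
Since 104327 < 142184 J, not all the ice melts; equilibrium is at 0 °C.
m_melt = 104327 / L_f = 312.4 g.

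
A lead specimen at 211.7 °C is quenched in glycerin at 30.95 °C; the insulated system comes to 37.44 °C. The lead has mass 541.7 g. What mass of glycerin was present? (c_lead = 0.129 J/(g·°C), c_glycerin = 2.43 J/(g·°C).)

Let T be the final temperature. ΣQ_i = 0:
541.7×0.129×(37.44 − 211.7) + m×2.43×(37.44 − 30.95) = 0
15.77 m = 12177
m = 12177/15.77 ≈ 772.1 g

m ≈ 772 g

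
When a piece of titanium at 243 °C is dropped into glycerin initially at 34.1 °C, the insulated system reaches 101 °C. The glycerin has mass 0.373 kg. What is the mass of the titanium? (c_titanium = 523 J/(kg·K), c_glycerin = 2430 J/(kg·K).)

m ≈ 0.816 kg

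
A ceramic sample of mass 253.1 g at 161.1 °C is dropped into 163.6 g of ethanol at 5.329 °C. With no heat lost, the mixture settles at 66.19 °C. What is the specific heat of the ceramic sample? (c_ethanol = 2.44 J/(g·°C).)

m_s c (T_s − T_f) = m_ethanol c_ethanol (T_f − T_0):
253.1·c·(161.1 − 66.19) = 163.6·2.44·(66.19 − 5.329)
24022 c = 24295  ⇒  c ≈ 1.011 J/(g·°C)

c ≈ 1.01 J/(g·°C)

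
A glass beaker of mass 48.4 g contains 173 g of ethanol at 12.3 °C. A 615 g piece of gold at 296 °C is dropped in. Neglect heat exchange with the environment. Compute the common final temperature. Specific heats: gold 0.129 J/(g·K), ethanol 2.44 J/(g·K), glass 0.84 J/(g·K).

T_f ≈ 53.8 °C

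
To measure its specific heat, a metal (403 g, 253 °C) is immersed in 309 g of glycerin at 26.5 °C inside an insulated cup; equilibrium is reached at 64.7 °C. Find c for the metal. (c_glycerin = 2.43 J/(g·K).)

c ≈ 0.378 J/(g·K)

Let T be the final temperature. ΣQ_i = 0:
403×c×(64.7 − 253) + 309×2.43×(64.7 − 26.5) = 0
-75885 c = -28683
c = -28683/-75885 ≈ 0.378 J/(g·K)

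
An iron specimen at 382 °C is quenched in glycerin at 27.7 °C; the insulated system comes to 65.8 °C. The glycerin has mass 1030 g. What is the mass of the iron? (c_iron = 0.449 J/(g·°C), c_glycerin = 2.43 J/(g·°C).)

Heat lost by the iron = heat gained by the glycerin:
m×0.449×(382 − 65.8) = 1030×2.43×(65.8 − 27.7)
141.97 m = 95360  ⇒  m ≈ 671.7 g

m ≈ 672 g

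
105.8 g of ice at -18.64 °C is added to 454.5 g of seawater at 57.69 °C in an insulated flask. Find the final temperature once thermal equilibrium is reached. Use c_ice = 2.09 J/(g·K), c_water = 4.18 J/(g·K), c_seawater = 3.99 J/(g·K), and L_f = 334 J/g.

Energy balance with sensible and latent terms:
warm ice to 0 °C: 105.8×2.09×(0 − (-18.64)) = 4121.7
  fusion: m_ice L_f = 105.8×334 = 35337
  warm the meltwater: 442.24 T
  seawater: 1813.5(T − 57.69)
2255.7 T = 104618 − 39459 = 65159
T ≈ 28.89 °C (positive, so assuming full melt was valid).

T_f ≈ 28.9 °C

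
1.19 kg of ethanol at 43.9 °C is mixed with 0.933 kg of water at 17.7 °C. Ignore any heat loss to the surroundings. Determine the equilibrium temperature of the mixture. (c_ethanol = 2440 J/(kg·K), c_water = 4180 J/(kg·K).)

With ΣQ=0 the equilibrium temperature is the m·c-weighted mean:
T_f = (2903.6×43.9 + 3899.9×17.7) / (2903.6 + 3899.9)
    = 196497 / 6803.5 ≈ 28.88 °C

T_f ≈ 28.9 °C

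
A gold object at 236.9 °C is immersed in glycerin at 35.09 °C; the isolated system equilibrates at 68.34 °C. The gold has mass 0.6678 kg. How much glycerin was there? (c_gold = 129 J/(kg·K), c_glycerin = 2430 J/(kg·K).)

|Q_gold| = |Q_glycerin|:
0.6678×129×(236.9 − 68.34) = m×2430×(68.34 − 35.09)
80798 m = 14521  ⇒  m ≈ 0.1797 kg

m ≈ 0.18 kg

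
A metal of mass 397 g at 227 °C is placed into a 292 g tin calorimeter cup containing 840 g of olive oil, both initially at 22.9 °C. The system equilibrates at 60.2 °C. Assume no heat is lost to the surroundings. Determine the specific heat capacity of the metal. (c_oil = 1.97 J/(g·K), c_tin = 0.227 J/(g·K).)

c ≈ 0.969 J/(g·K)

Energy conservation, ΣQ = 0:
397·c·(60.2 − 227) + 840·1.97·(60.2 − 22.9) + 292·0.227·(60.2 − 22.9) = 0
-66220 c = -64196
c = -64196/-66220 ≈ 0.9694 J/(g·K)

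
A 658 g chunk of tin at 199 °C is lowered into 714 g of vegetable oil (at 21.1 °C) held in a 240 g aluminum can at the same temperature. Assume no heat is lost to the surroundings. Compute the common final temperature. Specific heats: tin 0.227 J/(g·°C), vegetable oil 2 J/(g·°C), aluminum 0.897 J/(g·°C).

T_f ≈ 35.9 °C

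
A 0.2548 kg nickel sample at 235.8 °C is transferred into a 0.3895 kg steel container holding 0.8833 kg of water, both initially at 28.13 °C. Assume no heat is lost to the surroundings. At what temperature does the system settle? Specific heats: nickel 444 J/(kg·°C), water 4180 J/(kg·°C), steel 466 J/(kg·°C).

T_f ≈ 34.0 °C

Energy conservation, ΣQ = 0:
0.2548·444·(T − 235.8) + 0.8833·4180·(T − 28.13) + 0.3895·466·(T − 28.13) = 0
113.13(T − 235.8) + 3692.2(T − 28.13) + 181.51(T − 28.13) = 0
3986.8 T = 135644
T = 135644 / 3986.8 = 34 °C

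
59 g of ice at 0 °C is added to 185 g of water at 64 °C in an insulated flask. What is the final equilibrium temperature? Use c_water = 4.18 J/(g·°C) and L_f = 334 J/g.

Heat gained plus heat lost sum to zero:
latent heat to melt: 59×334 = 19706; meltwater 0→T: 59×4.18×T = 246.62 T; water cools: 185×4.18×(T − 64) = 773.3(T − 64)
1019.9 T = 49491 − 19706 = 29785
T ≈ 29.20 °C (positive, so assuming full melt was valid).

T_f ≈ 29.2 °C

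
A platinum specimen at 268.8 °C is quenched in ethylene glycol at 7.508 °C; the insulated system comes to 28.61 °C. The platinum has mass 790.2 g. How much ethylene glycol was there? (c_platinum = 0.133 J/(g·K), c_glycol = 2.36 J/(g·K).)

Heat lost by the platinum = heat gained by the glycol:
790.2×0.133×(268.8 − 28.61) = m×2.36×(28.61 − 7.508)
49.8 m = 25243  ⇒  m ≈ 506.9 g

m ≈ 507 g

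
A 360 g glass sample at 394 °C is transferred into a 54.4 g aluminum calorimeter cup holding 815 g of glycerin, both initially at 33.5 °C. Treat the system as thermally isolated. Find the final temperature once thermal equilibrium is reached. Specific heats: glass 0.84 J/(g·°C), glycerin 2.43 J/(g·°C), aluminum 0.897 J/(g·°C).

T_f ≈ 80.3 °C

With ΣQ=0 the equilibrium temperature is the m·c-weighted mean:
T_f = (302.4×394 + 1980.5×33.5 + 48.8×33.5) / (302.4 + 1980.5 + 48.8)
    = 187125 / 2331.6 ≈ 80.25 °C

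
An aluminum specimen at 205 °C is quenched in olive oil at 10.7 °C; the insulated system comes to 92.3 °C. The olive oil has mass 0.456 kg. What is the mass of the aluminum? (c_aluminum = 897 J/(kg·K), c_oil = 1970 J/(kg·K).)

m ≈ 0.725 kg

Net heat exchanged in the isolated system is zero:
m×897×(92.3 − 205) + 0.456×1970×(92.3 − 10.7) = 0
-101092 m = -73303
m = -73303/-101092 ≈ 0.7251 kg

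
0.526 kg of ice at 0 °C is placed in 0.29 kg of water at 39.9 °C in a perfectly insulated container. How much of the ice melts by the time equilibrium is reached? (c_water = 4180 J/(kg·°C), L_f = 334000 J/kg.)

m_melted ≈ 0.145 kg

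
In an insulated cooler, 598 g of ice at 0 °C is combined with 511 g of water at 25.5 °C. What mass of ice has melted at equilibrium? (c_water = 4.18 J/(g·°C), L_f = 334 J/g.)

m_melted ≈ 163 g

Cooling the water to 0 °C releases 511×4.18×25.5 = 54467 J.
Melting all 598 g of ice would need 598×334 = 199732 J.
That's not enough to melt it all — equilibrium is at 0 °C with ice remaining.
Mass melted = 54467/334 ≈ 163.1 g.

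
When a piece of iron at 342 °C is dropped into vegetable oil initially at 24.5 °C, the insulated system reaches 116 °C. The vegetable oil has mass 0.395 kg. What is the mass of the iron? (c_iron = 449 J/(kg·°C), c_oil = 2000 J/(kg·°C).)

m ≈ 0.712 kg

|Q_iron| = |Q_oil|:
m·449·(342 − 116) = 0.395·2000·(116 − 24.5)
101474 m = 72285  ⇒  m ≈ 0.7123 kg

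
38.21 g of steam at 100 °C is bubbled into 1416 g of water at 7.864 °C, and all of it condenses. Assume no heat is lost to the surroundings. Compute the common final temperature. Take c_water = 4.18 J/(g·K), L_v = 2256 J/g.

Energy balance with sensible and latent terms:
steam→water at 100 °C releases m L_v = 38.21×2256 = 86202
  condensed water 100 °C→T: 159.72(T − 100)
  water warms: 1416×4.18×(T − 7.864) = 5918.9(T − 7.864)
6078.6 T = 86202 + 15972 + 46546 = 148720
T ≈ 24.47 °C, under the boiling point, so the assumption holds.

T_f ≈ 24.5 °C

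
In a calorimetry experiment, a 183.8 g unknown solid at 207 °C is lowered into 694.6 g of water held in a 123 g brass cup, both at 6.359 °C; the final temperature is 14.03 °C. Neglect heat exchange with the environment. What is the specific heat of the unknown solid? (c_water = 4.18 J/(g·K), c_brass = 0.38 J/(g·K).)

Let T be the final temperature. ΣQ_i = 0:
183.8×c×(14.03 − 207) + 694.6×4.18×(14.03 − 6.359) + 123×0.38×(14.03 − 6.359) = 0
-35468 c = -22631
c = -22631/-35468 ≈ 0.6381 J/(g·K)

c ≈ 0.638 J/(g·K)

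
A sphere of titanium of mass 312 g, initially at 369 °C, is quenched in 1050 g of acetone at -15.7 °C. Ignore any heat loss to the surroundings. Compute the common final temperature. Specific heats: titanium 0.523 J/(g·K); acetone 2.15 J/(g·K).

T_f ≈ 10.2 °C

Setting the total heat transfer to zero:
312×0.523×(T − 369) + 1050×2.15×(T − (-15.7)) = 0
2420.7 T = 24769
T ≈ 10.23 °C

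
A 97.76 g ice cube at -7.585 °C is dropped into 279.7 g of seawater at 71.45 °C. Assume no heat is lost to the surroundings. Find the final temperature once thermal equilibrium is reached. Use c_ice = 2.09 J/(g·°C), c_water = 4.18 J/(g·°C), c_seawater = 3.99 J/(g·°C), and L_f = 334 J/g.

T_f ≈ 29.9 °C

Heat gained plus heat lost sum to zero:
ice -7.585→0 °C: 97.76·2.09·7.585 = 1549.8
  melt ice: 97.76·334 = 32652
  warm the meltwater: 408.64 T
  seawater: 1116(T − 71.45)
1524.6 T = 79738 − 34202 = 45537
T ≈ 29.87 °C (positive, so assuming full melt was valid).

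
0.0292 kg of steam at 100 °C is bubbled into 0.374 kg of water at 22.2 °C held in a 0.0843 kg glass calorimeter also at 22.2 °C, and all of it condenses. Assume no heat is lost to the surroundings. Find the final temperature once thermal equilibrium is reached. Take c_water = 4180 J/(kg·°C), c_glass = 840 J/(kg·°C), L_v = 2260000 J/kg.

Sum of m c ΔT and latent-heat terms is zero:
steam→water at 100 °C releases m L_v = 0.0292·2260000 = 65992
  condensate cools 100→T: 0.0292·4180·(T − 100) = 122.06(T − 100)
  water warms: 0.374·4180·(T − 22.2) = 1563.3(T − 22.2)
  cup: 70.81(T − 22.2)
1756.2 T = 65992 + 12206 + 36278 = 114475
T ≈ 65.18 °C (< 100 °C, so full condensation is consistent).

T_f ≈ 65.2 °C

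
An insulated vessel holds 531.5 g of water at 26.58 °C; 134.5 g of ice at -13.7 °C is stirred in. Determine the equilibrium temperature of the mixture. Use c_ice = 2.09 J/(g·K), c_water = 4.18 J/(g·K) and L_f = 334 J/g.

Taking heat into each body as positive, Σ m c ΔT = 0:
warm ice to 0 °C: 134.5·2.09·(0 − (-13.7)) = 3851.1
  melt ice: 134.5·334 = 44923
  meltwater 0→T: 134.5·4.18·T = 562.21 T
  water: 2221.7(T − 26.58)
2783.9 T = 59052 − 48774 = 10278
T ≈ 3.69 °C (positive, so assuming full melt was valid).

T_f ≈ 3.7 °C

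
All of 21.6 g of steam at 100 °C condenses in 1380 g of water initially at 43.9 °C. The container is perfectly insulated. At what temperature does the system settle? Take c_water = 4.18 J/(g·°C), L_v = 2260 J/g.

T_f ≈ 53.1 °C

Heat gained plus heat lost sum to zero:
condense steam: −21.6×2260 = −48816; condensate cools 100→T: 21.6×4.18×(T − 100) = 90.29(T − 100); water warms: 1380×4.18×(T − 43.9) = 5768.4(T − 43.9)
5858.7 T = 48816 + 9028.8 + 253233 = 311078
T ≈ 53.10 °C (< 100 °C, so full condensation is consistent).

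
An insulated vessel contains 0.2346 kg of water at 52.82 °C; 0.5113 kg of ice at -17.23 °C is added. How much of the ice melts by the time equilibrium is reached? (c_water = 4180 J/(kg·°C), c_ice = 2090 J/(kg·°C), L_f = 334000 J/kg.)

m_melted ≈ 0.1 kg

Cooling the water to 0 °C releases 0.2346·4180·52.82 = 51797 J.
Warming the ice to 0 °C takes 0.5113·2090·17.23 = 18412 J, leaving 33385 J for melting.
Fully melting the ice requires m_ice L_f = 0.5113·334000 = 170774 J.
That's not enough to melt it all — equilibrium is at 0 °C with ice remaining.
Mass melted = 33385/334000 ≈ 0.09995 kg.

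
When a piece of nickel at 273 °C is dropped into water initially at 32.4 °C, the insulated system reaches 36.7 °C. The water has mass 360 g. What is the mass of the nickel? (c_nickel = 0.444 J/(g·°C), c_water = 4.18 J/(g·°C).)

m ≈ 61.7 g

Heat lost by the nickel = heat gained by the water:
m·0.444·(273 − 36.7) = 360·4.18·(36.7 − 32.4)
104.92 m = 6470.6  ⇒  m ≈ 61.67 g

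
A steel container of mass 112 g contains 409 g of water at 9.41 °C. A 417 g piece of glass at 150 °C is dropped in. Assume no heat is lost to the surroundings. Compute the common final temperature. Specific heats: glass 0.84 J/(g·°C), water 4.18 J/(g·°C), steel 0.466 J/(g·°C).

T_f ≈ 32.7 °C

Heat gained plus heat lost sum to zero:
417×0.84×(T − 150) + 409×4.18×(T − 9.41) + 112×0.466×(T − 9.41) = 0
350.28(T − 150) + 1709.6(T − 9.41) + 52.19(T − 9.41) = 0
2112.1 T = 69121
T = 69121/2112.1 ≈ 32.73 °C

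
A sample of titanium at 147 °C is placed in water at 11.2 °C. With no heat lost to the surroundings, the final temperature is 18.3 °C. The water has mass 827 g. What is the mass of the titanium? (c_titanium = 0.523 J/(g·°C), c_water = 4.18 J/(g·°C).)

m ≈ 365 g

Net heat exchanged in the isolated system is zero:
m×0.523×(18.3 − 147) + 827×4.18×(18.3 − 11.2) = 0
-67.31 m = -24544
m = -24544/-67.31 ≈ 364.6 g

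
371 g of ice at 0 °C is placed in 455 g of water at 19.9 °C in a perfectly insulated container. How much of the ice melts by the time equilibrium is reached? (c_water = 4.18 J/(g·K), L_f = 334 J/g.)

Cooling the water to 0 °C releases 455×4.18×19.9 = 37848 J.
To melt every bit of ice: 371×334 = 123914 J.
Since 37848 < 123914 J, not all the ice melts; equilibrium is at 0 °C.
m_melt = 37848 / L_f = 113.3 g.

m_melted ≈ 113 g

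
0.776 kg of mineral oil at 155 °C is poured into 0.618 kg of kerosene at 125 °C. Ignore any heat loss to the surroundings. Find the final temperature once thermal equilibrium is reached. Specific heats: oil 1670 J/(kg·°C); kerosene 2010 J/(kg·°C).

T_f ≈ 140.3 °C

Heat lost by the oil equals heat gained by the kerosene:
0.776*1670*(155 − T) = 0.618*2010*(T − 125)
1295.9(155 − T) = 1242.2(T − 125)
2538.1 T = 356140  ⇒  T ≈ 140.32 °C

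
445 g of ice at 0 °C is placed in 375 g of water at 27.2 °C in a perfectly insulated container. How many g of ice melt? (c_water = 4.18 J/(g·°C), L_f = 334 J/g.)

m_melted ≈ 128 g

Cooling the water to 0 °C releases 375·4.18·27.2 = 42636 J.
Fully melting the ice requires m_ice L_f = 445·334 = 148630 J.
42636 J < 148630 J, so only part of the ice melts and the system sits at 0 °C.
Mass melted = 42636/334 ≈ 127.7 g.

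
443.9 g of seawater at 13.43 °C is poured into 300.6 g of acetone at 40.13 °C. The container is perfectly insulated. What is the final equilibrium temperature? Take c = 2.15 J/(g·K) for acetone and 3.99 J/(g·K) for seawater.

T_f ≈ 20.6 °C

Setting the total heat transfer to zero:
300.6·2.15·(T − 40.13) + 443.9·3.99·(T − 13.43) = 0
646.29(T − 40.13) + 1771.2(T − 13.43) = 0
2417.5 T = 49722
T ≈ 20.57 °C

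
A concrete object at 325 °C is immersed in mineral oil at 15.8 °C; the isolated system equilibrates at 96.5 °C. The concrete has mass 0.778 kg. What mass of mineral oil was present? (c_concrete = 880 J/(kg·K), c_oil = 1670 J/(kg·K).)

Heat gained plus heat lost sum to zero:
0.778×880×(96.5 − 325) + m×1670×(96.5 − 15.8) = 0
134769 m = 156440
m = 156440/134769 ≈ 1.161 kg

m ≈ 1.16 kg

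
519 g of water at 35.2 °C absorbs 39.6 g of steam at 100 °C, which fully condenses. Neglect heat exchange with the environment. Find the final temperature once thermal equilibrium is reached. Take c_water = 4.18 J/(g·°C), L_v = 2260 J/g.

Let T be the final temperature. ΣQ_i = 0:
steam→water at 100 °C releases m L_v = 39.6×2260 = 89496
  condensate cools 100→T: 39.6×4.18×(T − 100) = 165.53(T − 100)
  original water: 2169.4(T − 35.2)
2334.9 T = 89496 + 16553 + 76364 = 182412
T ≈ 78.12 °C — below 100 °C, confirming all the steam condensed.

T_f ≈ 78.1 °C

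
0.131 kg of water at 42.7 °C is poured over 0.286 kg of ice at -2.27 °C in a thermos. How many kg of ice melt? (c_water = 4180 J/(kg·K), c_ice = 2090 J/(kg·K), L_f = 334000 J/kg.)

m_melted ≈ 0.0659 kg

Heat available from the water dropping to 0 °C: 0.131·4180·42.7 = 23382 J.
Of that, 0.286·2090·2.27 = 1356.9 J goes to bring the ice to 0 °C, leaving 22025 J.
Melting all 0.286 kg of ice would need 0.286·334000 = 95524 J.
That's not enough to melt it all — equilibrium is at 0 °C with ice remaining.
m_melted·334000 = 22025  ⇒  m_melted ≈ 0.06594 kg.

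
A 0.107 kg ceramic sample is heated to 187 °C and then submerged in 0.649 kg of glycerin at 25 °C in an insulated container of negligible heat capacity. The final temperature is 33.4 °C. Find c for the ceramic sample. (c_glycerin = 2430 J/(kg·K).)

Energy conservation, ΣQ = 0:
0.107×c×(33.4 − 187) + 0.649×2430×(33.4 − 25) = 0
-16.44 c = -13247
c = -13247/-16.44 ≈ 806 J/(kg·K)

c ≈ 806 J/(kg·K)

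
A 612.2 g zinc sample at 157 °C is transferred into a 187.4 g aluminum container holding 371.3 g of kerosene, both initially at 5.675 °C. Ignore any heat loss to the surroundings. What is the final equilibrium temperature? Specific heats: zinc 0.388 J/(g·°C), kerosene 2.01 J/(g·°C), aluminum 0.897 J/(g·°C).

T_f ≈ 36.9 °C

Let T be the final temperature. ΣQ_i = 0:
612.2×0.388×(T − 157) + 371.3×2.01×(T − 5.675) + 187.4×0.897×(T − 5.675) = 0
237.53(T − 157) + 746.31(T − 5.675) + 168.1(T − 5.675) = 0
(237.53 + 746.31 + 168.1) T = 237.53×157 + 746.31×5.675 + 168.1×5.675
T ≈ 36.88 °C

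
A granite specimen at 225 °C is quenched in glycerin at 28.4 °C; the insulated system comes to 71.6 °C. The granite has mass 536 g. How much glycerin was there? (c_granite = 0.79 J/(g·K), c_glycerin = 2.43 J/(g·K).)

m ≈ 619 g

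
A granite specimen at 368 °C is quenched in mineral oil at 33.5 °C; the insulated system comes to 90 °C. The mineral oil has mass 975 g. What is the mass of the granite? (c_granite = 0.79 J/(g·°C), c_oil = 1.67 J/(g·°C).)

Heat gained plus heat lost sum to zero:
m×0.79×(90 − 368) + 975×1.67×(90 − 33.5) = 0
-219.62 m = -91996
m = -91996/-219.62 ≈ 418.9 g

m ≈ 419 g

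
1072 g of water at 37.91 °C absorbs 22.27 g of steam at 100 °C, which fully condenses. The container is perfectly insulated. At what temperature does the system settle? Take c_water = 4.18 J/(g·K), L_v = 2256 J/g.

Conservation of energy gives ΣQ = 0:
condense steam: −22.27·2256 = −50241
  condensate cools 100→T: 22.27·4.18·(T − 100) = 93.09(T − 100)
  water warms: 1072·4.18·(T − 37.91) = 4481(T − 37.91)
4574 T = 50241 + 9308.9 + 169873 = 229423
T ≈ 50.16 °C, under the boiling point, so the assumption holds.

T_f ≈ 50.2 °C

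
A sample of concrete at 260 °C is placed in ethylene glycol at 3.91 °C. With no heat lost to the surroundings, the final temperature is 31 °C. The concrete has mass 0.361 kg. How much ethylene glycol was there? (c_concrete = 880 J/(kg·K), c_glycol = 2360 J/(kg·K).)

m ≈ 1.14 kg

Net heat exchanged in the isolated system is zero:
0.361×880×(31 − 260) + m×2360×(31 − 3.91) = 0
63932 m = 72749
m = 72749/63932 ≈ 1.138 kg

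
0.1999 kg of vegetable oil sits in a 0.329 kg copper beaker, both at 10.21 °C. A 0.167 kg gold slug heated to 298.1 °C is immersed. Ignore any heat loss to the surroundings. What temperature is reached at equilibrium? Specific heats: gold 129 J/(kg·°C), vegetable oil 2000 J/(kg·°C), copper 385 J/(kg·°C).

T_f ≈ 21.5 °C

Let T be the final temperature. ΣQ_i = 0:
0.167*129*(T − 298.1) + 0.1999*2000*(T − 10.21) + 0.329*385*(T − 10.21) = 0
(21.54 + 399.8 + 126.67) T = 21.54*298.1 + 399.8*10.21 + 126.67*10.21
T = 11797/548.01 ≈ 21.53 °C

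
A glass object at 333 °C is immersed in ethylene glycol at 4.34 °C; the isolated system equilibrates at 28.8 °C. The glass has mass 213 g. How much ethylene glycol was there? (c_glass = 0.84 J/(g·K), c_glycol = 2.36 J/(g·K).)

m ≈ 943 g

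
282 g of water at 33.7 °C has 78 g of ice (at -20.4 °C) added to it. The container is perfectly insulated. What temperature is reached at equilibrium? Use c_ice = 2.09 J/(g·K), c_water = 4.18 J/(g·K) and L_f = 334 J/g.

T_f ≈ 6.9 °C

Net heat exchanged in the isolated system is zero:
ice -20.4→0 °C: 78·2.09·20.4 = 3325.6; latent heat to melt: 78·334 = 26052; meltwater 0→T: 78·4.18·T = 326.04 T; water cools: 282·4.18·(T − 33.7) = 1178.8(T − 33.7)
1504.8 T = 39724 − 29378 = 10347
T ≈ 6.88 °C. Since T > 0 °C, the all-ice-melts assumption holds.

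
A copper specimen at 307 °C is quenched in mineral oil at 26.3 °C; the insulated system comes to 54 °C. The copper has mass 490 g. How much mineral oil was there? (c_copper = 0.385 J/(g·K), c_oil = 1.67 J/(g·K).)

Setting the total heat transfer to zero:
490·0.385·(54 − 307) + m·1.67·(54 − 26.3) = 0
46.26 m = 47728
m = 47728/46.26 ≈ 1032 g

m ≈ 1030 g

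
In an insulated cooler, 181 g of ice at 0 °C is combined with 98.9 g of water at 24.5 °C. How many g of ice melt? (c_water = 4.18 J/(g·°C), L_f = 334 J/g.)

m_melted ≈ 30.3 g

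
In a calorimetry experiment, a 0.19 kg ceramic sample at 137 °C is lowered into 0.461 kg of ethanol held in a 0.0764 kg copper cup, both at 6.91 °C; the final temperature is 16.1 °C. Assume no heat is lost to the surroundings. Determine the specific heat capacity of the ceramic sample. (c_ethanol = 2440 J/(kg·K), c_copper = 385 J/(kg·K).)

c ≈ 462 J/(kg·K)

Energy conservation, ΣQ = 0:
0.19·c·(16.1 − 137) + 0.461·2440·(16.1 − 6.91) + 0.0764·385·(16.1 − 6.91) = 0
-22.97 c = -10608
c = -10608/-22.97 ≈ 461.8 J/(kg·K)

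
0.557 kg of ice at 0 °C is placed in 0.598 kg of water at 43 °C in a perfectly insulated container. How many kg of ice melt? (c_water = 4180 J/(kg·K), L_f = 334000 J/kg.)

m_melted ≈ 0.322 kg

Cooling the water to 0 °C releases 0.598×4180×43 = 107485 J.
Fully melting the ice requires m_ice L_f = 0.557×334000 = 186038 J.
Since 107485 < 186038 J, not all the ice melts; equilibrium is at 0 °C.
m_melted×334000 = 107485  ⇒  m_melted ≈ 0.3218 kg.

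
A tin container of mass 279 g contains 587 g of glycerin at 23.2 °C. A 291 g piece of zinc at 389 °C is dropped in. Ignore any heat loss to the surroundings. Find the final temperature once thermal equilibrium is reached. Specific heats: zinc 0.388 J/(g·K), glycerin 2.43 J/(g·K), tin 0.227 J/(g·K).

T_f ≈ 49.0 °C

Conservation of energy gives ΣQ = 0:
291*0.388*(T − 389) + 587*2.43*(T − 23.2) + 279*0.227*(T − 23.2) = 0
112.91(T − 389) + 1426.4(T − 23.2) + 63.33(T − 23.2) = 0
(112.91 + 1426.4 + 63.33) T = 112.91*389 + 1426.4*23.2 + 63.33*23.2
T = 78483 / 1602.7 = 49 °C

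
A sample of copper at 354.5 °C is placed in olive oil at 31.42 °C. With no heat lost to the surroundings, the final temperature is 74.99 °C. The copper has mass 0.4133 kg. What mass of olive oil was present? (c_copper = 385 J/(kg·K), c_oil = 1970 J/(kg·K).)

Let T be the final temperature. ΣQ_i = 0:
0.4133×385×(74.99 − 354.5) + m×1970×(74.99 − 31.42) = 0
85833 m = 44476
m = 44476/85833 ≈ 0.5182 kg

m ≈ 0.518 kg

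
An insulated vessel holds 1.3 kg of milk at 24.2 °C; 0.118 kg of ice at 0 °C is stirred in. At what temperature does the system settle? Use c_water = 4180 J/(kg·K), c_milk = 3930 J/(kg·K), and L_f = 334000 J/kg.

Heat gained plus heat lost sum to zero:
latent heat to melt: 0.118×334000 = 39412
  meltwater 0→T: 0.118×4180×T = 493.24 T
  milk cools: 1.3×3930×(T − 24.2) = 5109(T − 24.2)
5602.2 T = 123638 − 39412 = 84226
T ≈ 15.03 °C (positive, so assuming full melt was valid).

T_f ≈ 15.0 °C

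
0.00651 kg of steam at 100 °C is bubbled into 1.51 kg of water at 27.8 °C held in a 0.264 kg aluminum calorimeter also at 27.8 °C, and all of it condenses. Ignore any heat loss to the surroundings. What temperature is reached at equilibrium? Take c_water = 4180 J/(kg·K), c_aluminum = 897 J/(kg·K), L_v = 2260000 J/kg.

T_f ≈ 30.3 °C

Taking heat into each body as positive, Σ m c ΔT = 0:
condense steam: −0.00651·2260000 = −14713
  condensed water 100 °C→T: 27.21(T − 100)
  water warms: 1.51·4180·(T − 27.8) = 6311.8(T − 27.8)
  aluminum cup: 0.264·897·(T − 27.8) = 236.81(T − 27.8)
6575.8 T = 14713 + 2721.2 + 182051 = 199485
T ≈ 30.34 °C — below 100 °C, confirming all the steam condensed.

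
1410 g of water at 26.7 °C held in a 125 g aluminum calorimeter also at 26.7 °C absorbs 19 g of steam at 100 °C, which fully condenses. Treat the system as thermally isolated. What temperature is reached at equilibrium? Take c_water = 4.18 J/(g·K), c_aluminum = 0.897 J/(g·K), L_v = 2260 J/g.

T_f ≈ 34.7 °C

Energy balance with sensible and latent terms:
condense steam: −19·2260 = −42940; condensate cools 100→T: 19·4.18·(T − 100) = 79.42(T − 100); original water: 5893.8(T − 26.7); cup: 112.12(T − 26.7)
6085.3 T = 42940 + 7942 + 160358 = 211240
T ≈ 34.71 °C (< 100 °C, so full condensation is consistent).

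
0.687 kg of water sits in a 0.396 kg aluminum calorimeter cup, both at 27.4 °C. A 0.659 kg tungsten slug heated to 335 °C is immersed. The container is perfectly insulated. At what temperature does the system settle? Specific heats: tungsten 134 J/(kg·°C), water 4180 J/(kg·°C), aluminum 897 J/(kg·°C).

Energy conservation, ΣQ = 0:
0.659×134×(T − 335) + 0.687×4180×(T − 27.4) + 0.396×897×(T − 27.4) = 0
88.31(T − 335) + 2871.7(T − 27.4) + 355.21(T − 27.4) = 0
(88.31 + 2871.7 + 355.21) T = 88.31×335 + 2871.7×27.4 + 355.21×27.4
T = 117999 / 3315.2 = 35.6 °C

T_f ≈ 35.6 °C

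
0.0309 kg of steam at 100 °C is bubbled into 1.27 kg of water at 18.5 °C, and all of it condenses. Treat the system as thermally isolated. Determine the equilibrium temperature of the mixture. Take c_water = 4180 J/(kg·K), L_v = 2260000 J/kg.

Let T be the final temperature. ΣQ_i = 0:
latent heat released on condensation: 0.0309×2260000 = 69834; condensate cools 100→T: 0.0309×4180×(T − 100) = 129.16(T − 100); original water: 5308.6(T − 18.5)
5437.8 T = 69834 + 12916 + 98209 = 180959
T ≈ 33.28 °C, under the boiling point, so the assumption holds.

T_f ≈ 33.3 °C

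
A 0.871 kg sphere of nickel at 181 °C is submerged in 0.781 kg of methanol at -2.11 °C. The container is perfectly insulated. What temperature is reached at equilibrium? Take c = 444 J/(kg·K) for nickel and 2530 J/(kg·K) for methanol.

T_f ≈ 27.9 °C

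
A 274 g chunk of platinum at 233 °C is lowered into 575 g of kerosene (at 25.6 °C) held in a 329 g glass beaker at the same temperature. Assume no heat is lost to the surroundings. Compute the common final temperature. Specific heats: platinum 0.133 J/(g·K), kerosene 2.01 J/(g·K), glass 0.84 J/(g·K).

T_f ≈ 30.7 °C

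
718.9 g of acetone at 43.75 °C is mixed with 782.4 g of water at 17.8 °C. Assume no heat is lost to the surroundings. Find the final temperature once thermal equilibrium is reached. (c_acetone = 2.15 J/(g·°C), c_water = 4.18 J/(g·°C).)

Net heat exchanged in the isolated system is zero:
718.9*2.15*(T − 43.75) + 782.4*4.18*(T − 17.8) = 0
1545.6(T − 43.75) + 3270.4(T − 17.8) = 0
(1545.6 + 3270.4) T = 1545.6*43.75 + 3270.4*17.8
T = 125835 / 4816.1 = 26.1 °C

T_f ≈ 26.1 °C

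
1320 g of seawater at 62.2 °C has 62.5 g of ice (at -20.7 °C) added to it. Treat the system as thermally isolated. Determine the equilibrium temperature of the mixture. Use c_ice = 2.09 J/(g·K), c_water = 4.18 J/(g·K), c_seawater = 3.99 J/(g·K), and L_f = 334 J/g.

Net heat exchanged in the isolated system is zero:
ice -20.7→0 °C: 62.5·2.09·20.7 = 2703.9
  latent heat to melt: 62.5·334 = 20875
  warm the meltwater: 261.25 T
  seawater cools: 1320·3.99·(T − 62.2) = 5266.8(T − 62.2)
5528.1 T = 327595 − 23579 = 304016
T ≈ 55.00 °C — above 0 °C, consistent with complete melting.

T_f ≈ 55.0 °C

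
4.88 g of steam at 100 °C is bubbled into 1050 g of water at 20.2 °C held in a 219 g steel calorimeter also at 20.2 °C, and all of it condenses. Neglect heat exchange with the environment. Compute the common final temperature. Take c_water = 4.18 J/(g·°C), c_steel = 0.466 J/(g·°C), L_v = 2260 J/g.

T_f ≈ 23.0 °C

Heat gained plus heat lost sum to zero:
steam→water at 100 °C releases m L_v = 4.88·2260 = 11029; condensate cools 100→T: 4.88·4.18·(T − 100) = 20.4(T − 100); water warms: 1050·4.18·(T − 20.2) = 4389(T − 20.2); cup: 102.05(T − 20.2)
4511.5 T = 11029 + 2039.8 + 90719 = 103788
T ≈ 23.01 °C, under the boiling point, so the assumption holds.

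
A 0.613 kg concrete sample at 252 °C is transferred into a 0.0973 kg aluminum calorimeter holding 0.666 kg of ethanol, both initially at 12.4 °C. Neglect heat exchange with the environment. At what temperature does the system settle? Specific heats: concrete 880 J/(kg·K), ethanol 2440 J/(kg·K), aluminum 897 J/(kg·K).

T_f ≈ 69.8 °C

Let T be the final temperature. ΣQ_i = 0:
0.613·880·(T − 252) + 0.666·2440·(T − 12.4) + 0.0973·897·(T − 12.4) = 0
(539.44 + 1625 + 87.28) T = 539.44·252 + 1625·12.4 + 87.28·12.4
T = 157172/2251.8 ≈ 69.80 °C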